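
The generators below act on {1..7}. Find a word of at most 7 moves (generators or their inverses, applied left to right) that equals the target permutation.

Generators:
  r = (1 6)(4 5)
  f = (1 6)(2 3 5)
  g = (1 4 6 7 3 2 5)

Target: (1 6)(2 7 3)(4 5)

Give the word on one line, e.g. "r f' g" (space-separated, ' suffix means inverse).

g f f g' r

  after g: (1 4 6 7 3 2 5)
  after f: (1 4)(5 6 7)
  after f: (1 4 6 7 2 3 5)
  after g': (2 7 3)
  after r: (1 6)(2 7 3)(4 5)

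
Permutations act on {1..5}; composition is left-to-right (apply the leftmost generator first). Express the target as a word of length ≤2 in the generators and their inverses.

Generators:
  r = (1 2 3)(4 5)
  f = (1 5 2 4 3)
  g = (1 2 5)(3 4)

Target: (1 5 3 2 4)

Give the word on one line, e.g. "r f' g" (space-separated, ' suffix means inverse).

r g

  after r: (1 2 3)(4 5)
  after g: (1 5 3 2 4)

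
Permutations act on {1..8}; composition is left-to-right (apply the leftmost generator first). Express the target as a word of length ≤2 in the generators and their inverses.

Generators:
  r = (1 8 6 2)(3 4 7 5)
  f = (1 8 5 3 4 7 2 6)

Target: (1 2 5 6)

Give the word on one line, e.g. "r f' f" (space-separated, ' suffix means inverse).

  after f': (1 6 2 7 4 3 5 8)
  after r: (1 2 5 6)

f' r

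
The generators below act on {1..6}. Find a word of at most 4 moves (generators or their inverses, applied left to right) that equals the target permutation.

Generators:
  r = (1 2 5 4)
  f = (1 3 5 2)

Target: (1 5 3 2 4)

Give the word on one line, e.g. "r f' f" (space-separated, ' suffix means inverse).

f' r

  after f': (1 2 5 3)
  after r: (1 5 3 2 4)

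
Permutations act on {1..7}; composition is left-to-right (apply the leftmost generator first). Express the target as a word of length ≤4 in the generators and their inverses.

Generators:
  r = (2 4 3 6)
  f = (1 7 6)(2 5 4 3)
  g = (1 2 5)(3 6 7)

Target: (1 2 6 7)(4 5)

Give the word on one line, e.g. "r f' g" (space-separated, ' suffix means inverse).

  after f': (1 6 7)(2 3 4 5)
  after r: (1 2 6 7)(4 5)

f' r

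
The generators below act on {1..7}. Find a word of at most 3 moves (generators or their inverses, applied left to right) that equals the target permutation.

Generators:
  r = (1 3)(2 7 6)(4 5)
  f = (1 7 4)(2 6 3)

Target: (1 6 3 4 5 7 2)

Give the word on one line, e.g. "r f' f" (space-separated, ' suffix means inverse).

r f'

  after r: (1 3)(2 7 6)(4 5)
  after f': (1 6 3 4 5 7 2)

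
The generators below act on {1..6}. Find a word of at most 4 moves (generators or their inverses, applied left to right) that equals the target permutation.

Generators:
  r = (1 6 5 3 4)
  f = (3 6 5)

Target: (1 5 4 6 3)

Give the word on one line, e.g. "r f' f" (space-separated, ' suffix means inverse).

  after r: (1 6 5 3 4)
  after r: (1 5 4 6 3)

r r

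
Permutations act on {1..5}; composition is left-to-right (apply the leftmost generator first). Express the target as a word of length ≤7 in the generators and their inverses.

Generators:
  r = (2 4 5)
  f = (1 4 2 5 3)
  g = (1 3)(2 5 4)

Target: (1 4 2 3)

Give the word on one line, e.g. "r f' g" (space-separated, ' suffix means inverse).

  after f: (1 4 2 5 3)
  after f: (1 2 3 4 5)
  after r: (1 4 2 3 5)
  after f: (1 2)(4 5)
  after g': (1 4 2 3)

f f r f g'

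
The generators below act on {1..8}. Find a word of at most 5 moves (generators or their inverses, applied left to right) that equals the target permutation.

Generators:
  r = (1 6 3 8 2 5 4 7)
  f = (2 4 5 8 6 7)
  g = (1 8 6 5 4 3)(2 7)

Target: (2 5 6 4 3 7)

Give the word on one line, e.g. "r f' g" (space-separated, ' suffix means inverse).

  after g': (1 3 4 5 6 8)(2 7)
  after f': (1 3 2 6 5 8)
  after g: (2 5 6 4 3 7)

g' f' g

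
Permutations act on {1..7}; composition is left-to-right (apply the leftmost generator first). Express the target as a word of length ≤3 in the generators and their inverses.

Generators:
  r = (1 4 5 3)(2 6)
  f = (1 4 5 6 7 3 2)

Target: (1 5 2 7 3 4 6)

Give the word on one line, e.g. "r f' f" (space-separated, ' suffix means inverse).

  after r: (1 4 5 3)(2 6)
  after f: (1 5 2 7 3 4 6)

r f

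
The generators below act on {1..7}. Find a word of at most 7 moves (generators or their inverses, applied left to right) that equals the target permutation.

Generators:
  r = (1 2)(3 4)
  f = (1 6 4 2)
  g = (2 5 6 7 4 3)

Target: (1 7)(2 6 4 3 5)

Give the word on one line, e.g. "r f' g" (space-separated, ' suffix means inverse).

r f' g' r' f'

  after r: (1 2)(3 4)
  after f': (1 4 3 6)
  after g': (1 7 6)(2 3 5)
  after r': (1 7 6 2 4 3 5)
  after f': (1 7)(2 6 4 3 5)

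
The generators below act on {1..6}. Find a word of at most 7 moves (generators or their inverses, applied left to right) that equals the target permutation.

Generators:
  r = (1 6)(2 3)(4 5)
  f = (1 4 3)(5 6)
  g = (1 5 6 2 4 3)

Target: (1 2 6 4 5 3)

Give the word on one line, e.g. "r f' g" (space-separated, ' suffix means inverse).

r f' f' g f'

  after r: (1 6)(2 3)(4 5)
  after f': (1 5)(2 4 6 3)
  after f': (1 6 4 5 3 2)
  after g: (1 2 5)(3 4 6)
  after f': (1 2 6 4 5 3)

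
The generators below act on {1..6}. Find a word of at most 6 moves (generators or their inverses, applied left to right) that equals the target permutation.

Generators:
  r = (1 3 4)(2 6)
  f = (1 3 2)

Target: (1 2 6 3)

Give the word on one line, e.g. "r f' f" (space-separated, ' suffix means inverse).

r r r f'

  after r: (1 3 4)(2 6)
  after r: (1 4 3)
  after r: (2 6)
  after f': (1 2 6 3)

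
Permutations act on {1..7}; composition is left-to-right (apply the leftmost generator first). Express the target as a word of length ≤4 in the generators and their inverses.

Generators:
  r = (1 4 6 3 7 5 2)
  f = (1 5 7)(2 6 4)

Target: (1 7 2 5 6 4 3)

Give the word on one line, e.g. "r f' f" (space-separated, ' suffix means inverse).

f' r' f' r

  after f': (1 7 5)(2 4 6)
  after r': (1 3 6 5 2)
  after f': (1 3 2 7 5 4 6)
  after r: (1 7 2 5 6 4 3)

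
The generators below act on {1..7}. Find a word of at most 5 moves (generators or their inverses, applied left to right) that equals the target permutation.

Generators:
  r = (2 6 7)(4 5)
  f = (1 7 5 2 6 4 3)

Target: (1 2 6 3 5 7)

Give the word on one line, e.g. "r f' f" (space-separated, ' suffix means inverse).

  after f': (1 3 4 6 2 5 7)
  after f': (1 4 2 7 3 6 5)
  after r: (1 5)(3 7)(4 6)
  after f: (1 2 6 3 5 7)

f' f' r f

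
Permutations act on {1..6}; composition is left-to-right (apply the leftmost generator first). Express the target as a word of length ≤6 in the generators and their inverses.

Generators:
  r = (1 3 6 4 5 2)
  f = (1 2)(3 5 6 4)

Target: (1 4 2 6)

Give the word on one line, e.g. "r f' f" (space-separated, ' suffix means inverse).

  after r: (1 3 6 4 5 2)
  after r: (1 6 5)(2 3 4)
  after f': (1 5 2 4)(3 6)
  after r': (1 4 2 6)

r r f' r'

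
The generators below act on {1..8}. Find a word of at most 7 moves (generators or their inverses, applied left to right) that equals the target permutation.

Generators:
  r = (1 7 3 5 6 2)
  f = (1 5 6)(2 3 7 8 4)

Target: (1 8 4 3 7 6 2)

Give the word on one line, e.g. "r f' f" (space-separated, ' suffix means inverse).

r f r r r

  after r: (1 7 3 5 6 2)
  after f: (1 8 4 2 5)(3 6)
  after r: (1 8 4)(2 6 5 7 3)
  after r: (1 8 4 7 5 3)
  after r: (1 8 4 3 7 6 2)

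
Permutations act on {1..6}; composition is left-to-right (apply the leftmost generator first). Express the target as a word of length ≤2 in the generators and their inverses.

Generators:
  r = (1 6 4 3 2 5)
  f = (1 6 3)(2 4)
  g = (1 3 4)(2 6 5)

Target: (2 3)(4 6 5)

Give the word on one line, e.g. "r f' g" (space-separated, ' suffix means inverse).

  after g: (1 3 4)(2 6 5)
  after f: (2 3)(4 6 5)

g f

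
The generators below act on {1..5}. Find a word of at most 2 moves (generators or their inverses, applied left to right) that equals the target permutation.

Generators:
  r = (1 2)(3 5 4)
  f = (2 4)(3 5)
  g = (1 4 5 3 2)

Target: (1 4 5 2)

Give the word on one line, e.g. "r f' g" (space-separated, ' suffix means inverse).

  after r: (1 2)(3 5 4)
  after f: (1 4 5 2)

r f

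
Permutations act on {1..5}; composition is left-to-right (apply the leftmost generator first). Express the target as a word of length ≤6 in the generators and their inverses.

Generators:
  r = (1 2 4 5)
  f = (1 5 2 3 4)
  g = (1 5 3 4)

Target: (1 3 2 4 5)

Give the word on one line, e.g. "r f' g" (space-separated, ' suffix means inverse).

  after g': (1 4 3 5)
  after r: (1 5 2 4 3)
  after g': (2 3 4 5)
  after r: (1 2 3 5 4)
  after f: (1 3 2 4 5)

g' r g' r f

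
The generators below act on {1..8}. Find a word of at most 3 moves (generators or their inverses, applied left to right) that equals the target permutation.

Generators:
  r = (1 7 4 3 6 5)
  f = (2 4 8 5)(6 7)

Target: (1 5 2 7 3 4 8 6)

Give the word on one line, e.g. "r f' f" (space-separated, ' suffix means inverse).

f r'

  after f: (2 4 8 5)(6 7)
  after r': (1 5 2 7 3 4 8 6)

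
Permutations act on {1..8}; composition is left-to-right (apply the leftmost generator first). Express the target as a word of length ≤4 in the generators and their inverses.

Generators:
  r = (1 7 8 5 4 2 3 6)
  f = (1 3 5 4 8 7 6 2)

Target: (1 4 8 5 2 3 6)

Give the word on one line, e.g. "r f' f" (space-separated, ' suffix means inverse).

  after f': (1 2 6 7 8 4 5 3)
  after r': (1 4 8 5 2 3 6)

f' r'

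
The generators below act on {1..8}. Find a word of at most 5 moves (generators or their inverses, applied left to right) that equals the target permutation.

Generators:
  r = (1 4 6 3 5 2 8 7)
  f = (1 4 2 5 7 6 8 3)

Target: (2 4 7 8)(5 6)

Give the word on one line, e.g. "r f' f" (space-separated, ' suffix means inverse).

  after r: (1 4 6 3 5 2 8 7)
  after r: (1 6 5 8)(2 7 4 3)
  after r: (1 3 8 4 5 7 6 2)
  after f: (2 4 7 8)(5 6)

r r r f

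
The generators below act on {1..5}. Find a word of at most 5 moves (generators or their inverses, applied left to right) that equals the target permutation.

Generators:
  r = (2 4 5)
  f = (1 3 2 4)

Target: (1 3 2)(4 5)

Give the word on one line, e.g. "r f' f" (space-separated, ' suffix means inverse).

  after r': (2 5 4)
  after r': (2 4 5)
  after f: (1 3 2)(4 5)

r' r' f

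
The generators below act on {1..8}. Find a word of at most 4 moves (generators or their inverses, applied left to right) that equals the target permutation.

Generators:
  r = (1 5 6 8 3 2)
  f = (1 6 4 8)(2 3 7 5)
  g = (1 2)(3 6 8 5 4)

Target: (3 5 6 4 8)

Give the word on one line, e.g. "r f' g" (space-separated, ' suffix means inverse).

  after g': (1 2)(3 4 5 8 6)
  after g': (3 5 6 4 8)

g' g'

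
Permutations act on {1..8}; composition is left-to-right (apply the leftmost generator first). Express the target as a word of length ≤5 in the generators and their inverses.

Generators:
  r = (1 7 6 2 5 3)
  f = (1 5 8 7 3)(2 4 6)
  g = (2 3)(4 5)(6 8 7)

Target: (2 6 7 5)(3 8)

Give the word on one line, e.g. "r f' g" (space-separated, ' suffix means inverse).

  after g': (2 3)(4 5)(6 7 8)
  after r': (1 3 6)(2 5 4)(7 8)
  after r': (1 5 4 6 3 7 8)
  after f': (2 6 7 5)(3 8)

g' r' r' f'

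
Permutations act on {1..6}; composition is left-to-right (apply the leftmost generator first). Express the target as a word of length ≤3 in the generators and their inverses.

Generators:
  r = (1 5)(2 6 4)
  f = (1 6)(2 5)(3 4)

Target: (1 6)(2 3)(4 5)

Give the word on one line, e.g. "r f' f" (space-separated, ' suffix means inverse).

  after r': (1 5)(2 4 6)
  after f: (1 2 3 4)(5 6)
  after r: (1 6)(2 3)(4 5)

r' f r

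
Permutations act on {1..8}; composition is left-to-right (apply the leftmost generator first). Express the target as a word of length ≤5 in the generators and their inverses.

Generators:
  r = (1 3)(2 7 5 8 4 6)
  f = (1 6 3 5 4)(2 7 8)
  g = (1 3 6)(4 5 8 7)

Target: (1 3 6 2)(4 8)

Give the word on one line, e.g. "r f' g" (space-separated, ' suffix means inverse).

  after g': (1 6 3)(4 7 8 5)
  after f: (1 3 6 5)(2 7)(4 8)
  after g: (1 6 8 5 3)(2 4 7)
  after f: (1 3 6 2)(4 8)

g' f g f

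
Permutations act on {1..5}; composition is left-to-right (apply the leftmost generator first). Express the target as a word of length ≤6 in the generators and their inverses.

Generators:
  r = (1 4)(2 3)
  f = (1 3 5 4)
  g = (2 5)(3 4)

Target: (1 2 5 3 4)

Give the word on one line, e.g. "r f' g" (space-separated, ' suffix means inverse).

f' r f r

  after f': (1 4 5 3)
  after r: (2 3 4 5)
  after f: (1 3)(2 5)
  after r: (1 2 5 3 4)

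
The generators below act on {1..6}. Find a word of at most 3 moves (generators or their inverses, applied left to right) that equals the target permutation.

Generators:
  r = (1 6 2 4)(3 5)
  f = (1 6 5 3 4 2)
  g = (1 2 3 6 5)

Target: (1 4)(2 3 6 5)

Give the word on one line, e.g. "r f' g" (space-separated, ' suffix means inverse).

  after r': (1 4 2 6)(3 5)
  after g': (1 4)(2 3 6 5)

r' g'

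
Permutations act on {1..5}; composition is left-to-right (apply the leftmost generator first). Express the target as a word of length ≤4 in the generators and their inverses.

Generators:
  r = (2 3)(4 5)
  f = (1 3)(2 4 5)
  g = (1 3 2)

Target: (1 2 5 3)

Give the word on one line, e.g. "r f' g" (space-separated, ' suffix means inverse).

  after f: (1 3)(2 4 5)
  after r: (1 2 5 3)

f r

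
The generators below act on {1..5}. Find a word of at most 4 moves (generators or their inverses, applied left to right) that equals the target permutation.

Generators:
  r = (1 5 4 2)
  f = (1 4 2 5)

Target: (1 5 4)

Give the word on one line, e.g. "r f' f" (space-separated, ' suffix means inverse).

  after r': (1 2 4 5)
  after f: (1 5 4)

r' f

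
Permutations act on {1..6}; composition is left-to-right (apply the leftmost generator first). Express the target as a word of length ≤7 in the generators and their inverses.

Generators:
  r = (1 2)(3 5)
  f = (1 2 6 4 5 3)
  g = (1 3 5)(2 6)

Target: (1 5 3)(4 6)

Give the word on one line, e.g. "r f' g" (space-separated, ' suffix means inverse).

g' r' g' f' r'

  after g': (1 5 3)(2 6)
  after r': (1 3 2 6)
  after g': (3 6 5)
  after f': (1 3 2)(4 6)
  after r': (1 5 3)(4 6)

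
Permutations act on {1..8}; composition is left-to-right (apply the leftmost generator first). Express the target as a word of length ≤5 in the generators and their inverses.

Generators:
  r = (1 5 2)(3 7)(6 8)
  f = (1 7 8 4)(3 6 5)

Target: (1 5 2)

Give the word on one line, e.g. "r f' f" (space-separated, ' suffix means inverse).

  after r: (1 5 2)(3 7)(6 8)
  after r: (1 2 5)
  after r: (3 7)(6 8)
  after r: (1 5 2)

r r r r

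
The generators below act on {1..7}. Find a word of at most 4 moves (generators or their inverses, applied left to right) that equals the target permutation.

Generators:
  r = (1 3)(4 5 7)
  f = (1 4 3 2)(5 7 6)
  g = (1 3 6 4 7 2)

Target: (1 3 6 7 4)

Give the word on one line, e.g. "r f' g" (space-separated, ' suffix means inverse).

  after f': (1 2 3 4)(5 6 7)
  after f': (1 3)(2 4)(5 7 6)
  after r': (2 7 6 4)
  after g: (1 3 6 7 4)

f' f' r' g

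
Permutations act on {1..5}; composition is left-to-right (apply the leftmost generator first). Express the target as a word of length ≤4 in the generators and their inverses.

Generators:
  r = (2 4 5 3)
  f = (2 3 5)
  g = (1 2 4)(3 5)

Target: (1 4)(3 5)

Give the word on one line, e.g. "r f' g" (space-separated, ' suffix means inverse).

  after r: (2 4 5 3)
  after f': (2 4 3 5)
  after f': (2 4)
  after g': (1 4)(3 5)

r f' f' g'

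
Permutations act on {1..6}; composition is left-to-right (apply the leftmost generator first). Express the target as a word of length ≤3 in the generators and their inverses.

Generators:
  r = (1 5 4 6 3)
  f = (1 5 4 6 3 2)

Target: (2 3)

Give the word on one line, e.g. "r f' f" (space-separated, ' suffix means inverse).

  after r: (1 5 4 6 3)
  after f': (2 3)

r f'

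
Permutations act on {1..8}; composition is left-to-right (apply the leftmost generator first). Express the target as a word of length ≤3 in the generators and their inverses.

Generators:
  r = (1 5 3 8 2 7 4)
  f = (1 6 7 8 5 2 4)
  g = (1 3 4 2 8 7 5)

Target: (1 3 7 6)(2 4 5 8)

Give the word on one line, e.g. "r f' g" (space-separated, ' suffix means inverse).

f' r g

  after f': (1 4 2 5 8 7 6)
  after r: (2 3 8 4 7 6 5)
  after g: (1 3 7 6)(2 4 5 8)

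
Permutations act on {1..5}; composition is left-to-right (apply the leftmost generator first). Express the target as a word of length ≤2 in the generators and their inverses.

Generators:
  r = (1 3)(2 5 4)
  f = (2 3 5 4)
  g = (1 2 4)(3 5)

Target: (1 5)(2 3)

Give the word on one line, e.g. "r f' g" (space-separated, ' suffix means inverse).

  after r: (1 3)(2 5 4)
  after g: (1 5)(2 3)

r g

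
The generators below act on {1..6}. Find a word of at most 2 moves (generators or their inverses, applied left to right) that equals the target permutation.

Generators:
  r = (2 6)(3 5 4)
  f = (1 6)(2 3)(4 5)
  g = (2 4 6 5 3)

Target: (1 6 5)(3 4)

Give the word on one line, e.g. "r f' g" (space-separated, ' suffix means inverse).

g' f'

  after g': (2 3 5 6 4)
  after f': (1 6 5)(3 4)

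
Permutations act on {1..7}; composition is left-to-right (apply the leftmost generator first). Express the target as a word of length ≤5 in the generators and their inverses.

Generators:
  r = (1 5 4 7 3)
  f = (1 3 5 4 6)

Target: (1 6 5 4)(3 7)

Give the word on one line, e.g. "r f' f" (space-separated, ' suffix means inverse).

r' f f f

  after r': (1 3 7 4 5)
  after f: (1 5 3 7 6)
  after f: (1 4 6 3 7)
  after f: (1 6 5 4)(3 7)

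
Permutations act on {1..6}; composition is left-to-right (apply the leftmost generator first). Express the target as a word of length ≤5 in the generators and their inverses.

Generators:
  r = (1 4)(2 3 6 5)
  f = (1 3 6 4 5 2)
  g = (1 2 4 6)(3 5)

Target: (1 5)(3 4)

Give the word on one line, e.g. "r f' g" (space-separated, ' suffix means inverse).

  after g: (1 2 4 6)(3 5)
  after r: (1 3 2)(4 5 6)
  after g: (1 5)(3 4)

g r g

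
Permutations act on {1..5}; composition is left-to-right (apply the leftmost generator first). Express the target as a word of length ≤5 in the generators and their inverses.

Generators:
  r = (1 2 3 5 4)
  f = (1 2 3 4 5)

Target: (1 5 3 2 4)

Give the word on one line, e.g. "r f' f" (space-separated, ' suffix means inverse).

  after f: (1 2 3 4 5)
  after r: (1 3)(2 5)
  after r: (1 5 3 2 4)

f r r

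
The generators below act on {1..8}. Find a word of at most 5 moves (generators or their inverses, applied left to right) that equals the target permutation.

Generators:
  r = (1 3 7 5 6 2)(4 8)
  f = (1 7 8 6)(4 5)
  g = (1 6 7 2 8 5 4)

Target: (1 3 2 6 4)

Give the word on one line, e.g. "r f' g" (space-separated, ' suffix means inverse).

g' f r g' r

  after g': (1 4 5 8 2 7 6)
  after f: (1 5 6 7)(2 8)
  after r: (1 6 5 2 4 8)(3 7)
  after g': (2 5 7 3 6 8 4)
  after r: (1 3 2 6 4)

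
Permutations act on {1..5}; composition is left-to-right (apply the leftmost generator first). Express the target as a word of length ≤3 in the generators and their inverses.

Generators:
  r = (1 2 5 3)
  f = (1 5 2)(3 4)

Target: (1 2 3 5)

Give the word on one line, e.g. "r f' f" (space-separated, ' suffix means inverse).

f' f' r'

  after f': (1 2 5)(3 4)
  after f': (1 5 2)
  after r': (1 2 3 5)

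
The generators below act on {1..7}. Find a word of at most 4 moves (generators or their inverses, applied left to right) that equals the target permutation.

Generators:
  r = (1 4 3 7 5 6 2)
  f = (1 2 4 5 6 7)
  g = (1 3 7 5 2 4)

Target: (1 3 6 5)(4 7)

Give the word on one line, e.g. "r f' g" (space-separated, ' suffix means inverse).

  after g: (1 3 7 5 2 4)
  after f': (1 3 6 5)(4 7)

g f'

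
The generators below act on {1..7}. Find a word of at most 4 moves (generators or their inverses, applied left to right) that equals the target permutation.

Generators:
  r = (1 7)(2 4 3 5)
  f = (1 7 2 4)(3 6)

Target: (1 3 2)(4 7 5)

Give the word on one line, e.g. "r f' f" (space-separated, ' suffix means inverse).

f' f' r r

  after f': (1 4 2 7)(3 6)
  after f': (1 2)(4 7)
  after r: (1 4)(2 7 3 5)
  after r: (1 3 2)(4 7 5)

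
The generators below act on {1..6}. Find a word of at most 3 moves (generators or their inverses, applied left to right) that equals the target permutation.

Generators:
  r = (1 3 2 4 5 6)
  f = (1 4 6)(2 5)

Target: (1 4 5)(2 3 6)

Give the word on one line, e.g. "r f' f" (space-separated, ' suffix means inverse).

r' f'

  after r': (1 6 5 4 2 3)
  after f': (1 4 5)(2 3 6)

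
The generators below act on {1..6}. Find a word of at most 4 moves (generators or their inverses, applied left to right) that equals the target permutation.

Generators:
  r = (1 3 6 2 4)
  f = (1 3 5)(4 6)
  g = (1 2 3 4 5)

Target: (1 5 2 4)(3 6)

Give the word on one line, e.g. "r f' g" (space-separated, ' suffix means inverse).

g' r'

  after g': (1 5 4 3 2)
  after r': (1 5 2 4)(3 6)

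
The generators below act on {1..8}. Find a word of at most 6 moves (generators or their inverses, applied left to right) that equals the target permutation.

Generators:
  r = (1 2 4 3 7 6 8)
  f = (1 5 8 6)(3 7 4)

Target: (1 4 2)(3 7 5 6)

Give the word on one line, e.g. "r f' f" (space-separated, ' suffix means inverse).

  after r: (1 2 4 3 7 6 8)
  after r: (1 4 7 8 2 3 6)
  after f': (1 7 5)(2 4 3 8)
  after r': (1 3 6 7 5 8)
  after r': (1 4 2)(3 7 5 6)

r r f' r' r'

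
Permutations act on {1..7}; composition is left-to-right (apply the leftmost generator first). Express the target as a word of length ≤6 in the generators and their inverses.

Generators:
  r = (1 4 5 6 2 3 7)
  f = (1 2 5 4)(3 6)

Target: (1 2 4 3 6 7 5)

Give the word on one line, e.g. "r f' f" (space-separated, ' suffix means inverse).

  after f: (1 2 5 4)(3 6)
  after r': (1 6 2 4 7 3 5)
  after f': (1 3 2 5 4 7 6)
  after r': (1 2 4 3 6 7 5)

f r' f' r'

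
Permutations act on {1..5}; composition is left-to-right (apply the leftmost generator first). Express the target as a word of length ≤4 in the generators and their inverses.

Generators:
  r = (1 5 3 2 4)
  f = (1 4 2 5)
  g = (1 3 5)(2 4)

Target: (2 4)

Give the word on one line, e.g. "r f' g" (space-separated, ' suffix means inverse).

g g g

  after g: (1 3 5)(2 4)
  after g: (1 5 3)
  after g: (2 4)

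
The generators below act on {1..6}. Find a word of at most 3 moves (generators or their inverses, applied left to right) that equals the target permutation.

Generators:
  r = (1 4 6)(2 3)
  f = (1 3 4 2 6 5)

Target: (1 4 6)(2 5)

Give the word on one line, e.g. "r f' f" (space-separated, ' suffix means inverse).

  after r': (1 6 4)(2 3)
  after f': (1 2)(3 4 5 6)
  after f': (1 4 6)(2 5)

r' f' f'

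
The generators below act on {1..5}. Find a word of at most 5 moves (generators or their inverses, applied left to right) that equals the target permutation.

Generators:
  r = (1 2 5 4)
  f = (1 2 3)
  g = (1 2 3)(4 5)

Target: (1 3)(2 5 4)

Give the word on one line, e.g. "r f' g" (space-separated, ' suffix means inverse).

r f g g f

  after r: (1 2 5 4)
  after f: (1 3)(2 5 4)
  after g: (2 4 3)
  after g: (1 2 5 4)
  after f: (1 3)(2 5 4)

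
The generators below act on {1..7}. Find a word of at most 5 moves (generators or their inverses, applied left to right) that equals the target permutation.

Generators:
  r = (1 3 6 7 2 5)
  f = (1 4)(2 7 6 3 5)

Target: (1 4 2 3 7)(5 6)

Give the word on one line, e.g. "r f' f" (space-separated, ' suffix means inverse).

f r' r'

  after f: (1 4)(2 7 6 3 5)
  after r': (1 4 5 7 3 2 6)
  after r': (1 4 2 3 7)(5 6)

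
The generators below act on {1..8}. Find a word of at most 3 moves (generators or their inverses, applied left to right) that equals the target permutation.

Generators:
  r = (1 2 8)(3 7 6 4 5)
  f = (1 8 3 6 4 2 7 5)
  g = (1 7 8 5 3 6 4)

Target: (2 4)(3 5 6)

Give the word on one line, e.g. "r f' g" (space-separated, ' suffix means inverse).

  after f: (1 8 3 6 4 2 7 5)
  after g': (1 7 8 5 4 2)
  after g': (2 4)(3 5 6)

f g' g'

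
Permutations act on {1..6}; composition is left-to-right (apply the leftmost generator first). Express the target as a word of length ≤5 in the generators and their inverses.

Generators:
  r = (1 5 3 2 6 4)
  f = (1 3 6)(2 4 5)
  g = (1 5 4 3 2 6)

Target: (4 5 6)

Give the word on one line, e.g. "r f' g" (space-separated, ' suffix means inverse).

  after g: (1 5 4 3 2 6)
  after r: (1 3 6 5)(2 4)
  after f': (4 5 6)

g r f'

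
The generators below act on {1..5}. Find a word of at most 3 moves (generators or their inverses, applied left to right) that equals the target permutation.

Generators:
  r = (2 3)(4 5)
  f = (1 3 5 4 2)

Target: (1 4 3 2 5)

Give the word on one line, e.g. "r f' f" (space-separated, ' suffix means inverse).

  after f': (1 2 4 5 3)
  after f': (1 4 3 2 5)

f' f'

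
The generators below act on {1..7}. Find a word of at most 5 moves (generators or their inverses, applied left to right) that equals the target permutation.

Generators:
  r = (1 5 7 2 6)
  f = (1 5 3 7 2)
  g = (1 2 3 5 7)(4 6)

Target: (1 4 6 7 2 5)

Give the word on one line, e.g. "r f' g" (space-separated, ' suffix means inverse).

r' f' f' g' f'

  after r': (1 6 2 7 5)
  after f': (1 6 7)(2 3 5)
  after f': (1 6 3)(2 5 7)
  after g': (1 4 6 2 3 7)
  after f': (1 4 6 7 2 5)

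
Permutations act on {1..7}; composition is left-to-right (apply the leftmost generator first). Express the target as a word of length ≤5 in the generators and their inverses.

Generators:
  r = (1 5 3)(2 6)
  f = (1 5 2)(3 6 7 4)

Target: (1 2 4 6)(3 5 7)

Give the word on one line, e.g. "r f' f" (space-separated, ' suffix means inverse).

  after r: (1 5 3)(2 6)
  after f': (2 3)(4 7 6 5)
  after f': (1 2 4 6)(3 5 7)

r f' f'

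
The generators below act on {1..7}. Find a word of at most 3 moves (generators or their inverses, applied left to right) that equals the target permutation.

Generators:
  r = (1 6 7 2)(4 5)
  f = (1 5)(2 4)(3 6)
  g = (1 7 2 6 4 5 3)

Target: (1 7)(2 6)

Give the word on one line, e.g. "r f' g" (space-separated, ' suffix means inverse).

  after r': (1 2 7 6)(4 5)
  after r': (1 7)(2 6)

r' r'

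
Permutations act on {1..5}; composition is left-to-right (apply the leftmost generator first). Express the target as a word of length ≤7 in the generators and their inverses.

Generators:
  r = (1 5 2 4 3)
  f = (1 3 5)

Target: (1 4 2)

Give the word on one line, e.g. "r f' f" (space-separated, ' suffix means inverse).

  after f: (1 3 5)
  after r: (2 4 3)
  after f': (1 5 3 2 4)
  after r: (1 2 3 4 5)
  after r: (1 4 2)

f r f' r r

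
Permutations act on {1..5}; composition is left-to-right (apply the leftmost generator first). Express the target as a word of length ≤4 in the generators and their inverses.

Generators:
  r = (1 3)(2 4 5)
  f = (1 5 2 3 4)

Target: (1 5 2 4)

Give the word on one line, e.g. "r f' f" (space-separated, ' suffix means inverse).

r' f f f

  after r': (1 3)(2 5 4)
  after f: (1 4 3 5)
  after f: (2 3)
  after f: (1 5 2 4)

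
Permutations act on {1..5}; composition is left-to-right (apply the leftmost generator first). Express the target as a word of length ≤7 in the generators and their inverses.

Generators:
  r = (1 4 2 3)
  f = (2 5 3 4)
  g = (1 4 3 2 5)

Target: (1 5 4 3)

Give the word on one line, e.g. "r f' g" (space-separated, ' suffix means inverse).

f' f' r r f

  after f': (2 4 3 5)
  after f': (2 3)(4 5)
  after r: (1 4 5 2)
  after r: (1 2 4 5 3)
  after f: (1 5 4 3)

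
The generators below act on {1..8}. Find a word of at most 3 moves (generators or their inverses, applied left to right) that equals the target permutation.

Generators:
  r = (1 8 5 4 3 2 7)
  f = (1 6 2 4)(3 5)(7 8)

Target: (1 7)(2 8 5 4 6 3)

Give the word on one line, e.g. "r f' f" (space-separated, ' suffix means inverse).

  after f': (1 4 2 6)(3 5)(7 8)
  after f': (1 2)(4 6)
  after r: (1 7)(2 8 5 4 6 3)

f' f' r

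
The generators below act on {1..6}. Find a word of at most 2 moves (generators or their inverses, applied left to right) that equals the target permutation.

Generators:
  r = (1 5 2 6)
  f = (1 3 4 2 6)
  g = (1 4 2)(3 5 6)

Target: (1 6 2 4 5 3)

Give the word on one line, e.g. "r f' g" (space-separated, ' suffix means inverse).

g' r

  after g': (1 2 4)(3 6 5)
  after r: (1 6 2 4 5 3)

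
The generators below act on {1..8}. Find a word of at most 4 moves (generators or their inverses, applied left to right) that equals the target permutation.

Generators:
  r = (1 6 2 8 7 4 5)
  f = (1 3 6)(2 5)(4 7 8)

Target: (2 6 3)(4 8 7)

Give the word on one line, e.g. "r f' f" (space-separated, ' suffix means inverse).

  after r': (1 5 4 7 8 2 6)
  after f': (1 2 3)(5 8)
  after r': (1 6)(2 3 5)(4 7 8)
  after f: (2 6 3)(4 8 7)

r' f' r' f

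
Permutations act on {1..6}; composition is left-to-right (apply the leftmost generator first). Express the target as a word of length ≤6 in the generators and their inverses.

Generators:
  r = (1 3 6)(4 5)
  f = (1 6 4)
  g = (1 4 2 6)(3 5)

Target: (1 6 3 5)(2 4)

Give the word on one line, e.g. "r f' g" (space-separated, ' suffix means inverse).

  after r: (1 3 6)(4 5)
  after f': (1 3)(4 5 6)
  after r: (1 6 5)
  after g: (2 6 3 5 4)
  after f: (1 6 3 5)(2 4)

r f' r g f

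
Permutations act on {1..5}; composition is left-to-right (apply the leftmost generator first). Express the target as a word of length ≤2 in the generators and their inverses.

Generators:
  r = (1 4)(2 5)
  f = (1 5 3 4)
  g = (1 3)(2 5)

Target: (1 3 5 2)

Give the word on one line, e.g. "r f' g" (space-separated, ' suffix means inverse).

r f'

  after r: (1 4)(2 5)
  after f': (1 3 5 2)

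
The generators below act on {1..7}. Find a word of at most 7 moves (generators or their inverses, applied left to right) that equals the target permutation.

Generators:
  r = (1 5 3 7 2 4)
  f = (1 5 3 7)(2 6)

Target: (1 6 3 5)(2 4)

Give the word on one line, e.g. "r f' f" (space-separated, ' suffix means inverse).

  after f: (1 5 3 7)(2 6)
  after r': (2 6 7 4)
  after f': (1 7 4 6 3 5)
  after r: (1 2 4 6 7)
  after f': (1 6 3 5)(2 4)

f r' f' r f'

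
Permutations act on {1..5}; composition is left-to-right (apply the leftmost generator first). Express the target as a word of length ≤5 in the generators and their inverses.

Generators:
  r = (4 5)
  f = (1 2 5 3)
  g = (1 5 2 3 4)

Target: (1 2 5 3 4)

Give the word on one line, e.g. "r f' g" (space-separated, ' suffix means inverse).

f' r' f f

  after f': (1 3 5 2)
  after r': (1 3 4 5 2)
  after f: (3 4)
  after f: (1 2 5 3 4)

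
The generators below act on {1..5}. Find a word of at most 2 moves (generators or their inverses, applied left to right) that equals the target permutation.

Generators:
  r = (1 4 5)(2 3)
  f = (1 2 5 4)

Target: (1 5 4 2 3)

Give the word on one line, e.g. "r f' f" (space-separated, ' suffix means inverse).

r f'

  after r: (1 4 5)(2 3)
  after f': (1 5 4 2 3)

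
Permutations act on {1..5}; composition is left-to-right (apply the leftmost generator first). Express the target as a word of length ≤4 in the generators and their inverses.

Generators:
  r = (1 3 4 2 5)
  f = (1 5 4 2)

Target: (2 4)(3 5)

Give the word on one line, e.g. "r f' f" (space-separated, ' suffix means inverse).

f r' f

  after f: (1 5 4 2)
  after r': (1 2 5 3)
  after f: (2 4)(3 5)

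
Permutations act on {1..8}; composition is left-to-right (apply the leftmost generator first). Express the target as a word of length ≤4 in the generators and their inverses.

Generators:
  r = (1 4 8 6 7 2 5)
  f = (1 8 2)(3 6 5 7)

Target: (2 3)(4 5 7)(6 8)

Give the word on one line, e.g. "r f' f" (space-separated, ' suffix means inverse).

r f f r'

  after r: (1 4 8 6 7 2 5)
  after f: (1 4 2 7)(3 6)(5 8)
  after f: (1 4)(2 3 5)(7 8)
  after r': (2 3)(4 5 7)(6 8)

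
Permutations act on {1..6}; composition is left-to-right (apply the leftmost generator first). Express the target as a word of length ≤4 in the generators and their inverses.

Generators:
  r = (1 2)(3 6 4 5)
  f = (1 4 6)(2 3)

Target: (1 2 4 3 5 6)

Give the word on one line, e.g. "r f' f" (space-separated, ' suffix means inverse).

  after f: (1 4 6)(2 3)
  after f: (1 6 4)
  after r': (1 3 5 4 2)
  after f: (1 2 4 3 5 6)

f f r' f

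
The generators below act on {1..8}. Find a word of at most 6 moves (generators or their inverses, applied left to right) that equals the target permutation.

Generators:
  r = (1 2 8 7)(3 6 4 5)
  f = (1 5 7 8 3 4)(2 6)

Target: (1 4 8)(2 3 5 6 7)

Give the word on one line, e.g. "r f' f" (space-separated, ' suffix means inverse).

  after r: (1 2 8 7)(3 6 4 5)
  after f': (1 6 3 2 7 4)(5 8)
  after r': (1 3)(2 8 4 7 6 5)
  after f: (1 4 8)(2 3 5 6 7)

r f' r' f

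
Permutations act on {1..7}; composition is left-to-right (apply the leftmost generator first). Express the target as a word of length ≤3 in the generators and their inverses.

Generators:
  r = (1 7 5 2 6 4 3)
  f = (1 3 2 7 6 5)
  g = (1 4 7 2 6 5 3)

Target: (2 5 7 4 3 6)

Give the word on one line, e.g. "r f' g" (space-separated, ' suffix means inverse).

f r

  after f: (1 3 2 7 6 5)
  after r: (2 5 7 4 3 6)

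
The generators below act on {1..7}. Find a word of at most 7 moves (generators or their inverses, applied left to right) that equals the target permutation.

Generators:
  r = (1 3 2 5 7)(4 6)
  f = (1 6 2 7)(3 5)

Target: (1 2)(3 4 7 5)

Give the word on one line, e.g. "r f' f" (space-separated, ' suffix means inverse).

  after r: (1 3 2 5 7)(4 6)
  after f: (1 5)(2 3 7 6 4)
  after f: (1 3)(2 5 6 4 7)
  after f: (1 5 2 3 6 4)
  after r': (1 2)(3 4 7 5)

r f f f r'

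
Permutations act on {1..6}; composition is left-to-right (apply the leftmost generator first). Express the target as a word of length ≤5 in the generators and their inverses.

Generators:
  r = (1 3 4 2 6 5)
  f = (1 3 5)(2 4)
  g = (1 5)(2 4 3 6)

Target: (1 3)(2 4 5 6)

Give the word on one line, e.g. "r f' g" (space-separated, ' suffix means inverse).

  after r': (1 5 6 2 4 3)
  after g: (2 3 5)(4 6)
  after r: (1 3)(2 4 5 6)

r' g r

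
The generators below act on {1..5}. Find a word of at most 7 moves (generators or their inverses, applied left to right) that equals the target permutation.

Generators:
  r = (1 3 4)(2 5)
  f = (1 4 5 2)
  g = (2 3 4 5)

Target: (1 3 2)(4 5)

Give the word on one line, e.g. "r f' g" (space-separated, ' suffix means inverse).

r g' r g g

  after r: (1 3 4)(2 5)
  after g': (1 2 4)
  after r: (1 5 2)(3 4)
  after g: (1 2)(3 5)
  after g: (1 3 2)(4 5)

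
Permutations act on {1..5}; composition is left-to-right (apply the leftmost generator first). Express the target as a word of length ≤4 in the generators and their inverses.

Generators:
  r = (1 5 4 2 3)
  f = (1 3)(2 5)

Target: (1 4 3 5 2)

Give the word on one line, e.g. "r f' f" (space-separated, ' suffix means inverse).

  after r: (1 5 4 2 3)
  after r: (1 4 3 5 2)

r r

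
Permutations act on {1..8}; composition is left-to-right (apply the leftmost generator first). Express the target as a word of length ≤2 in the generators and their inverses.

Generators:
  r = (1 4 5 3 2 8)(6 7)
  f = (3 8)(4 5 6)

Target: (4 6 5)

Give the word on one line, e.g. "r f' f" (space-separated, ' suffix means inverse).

f f

  after f: (3 8)(4 5 6)
  after f: (4 6 5)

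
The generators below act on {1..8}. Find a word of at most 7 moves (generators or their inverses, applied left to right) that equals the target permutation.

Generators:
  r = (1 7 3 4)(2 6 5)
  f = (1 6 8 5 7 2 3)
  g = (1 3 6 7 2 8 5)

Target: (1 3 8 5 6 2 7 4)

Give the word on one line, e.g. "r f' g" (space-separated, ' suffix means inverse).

f' g' g' f r

  after f': (1 3 2 7 5 8 6)
  after g': (2 6 5)(3 7 8)
  after g': (1 5 7 2 3 6 8)
  after f: (1 7 3 8 6 5 2)
  after r: (1 3 8 5 6 2 7 4)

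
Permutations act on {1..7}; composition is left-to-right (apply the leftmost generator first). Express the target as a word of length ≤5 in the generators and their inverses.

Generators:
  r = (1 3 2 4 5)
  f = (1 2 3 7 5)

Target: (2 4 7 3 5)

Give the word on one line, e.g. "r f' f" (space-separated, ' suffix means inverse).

f' r f' r

  after f': (1 5 7 3 2)
  after r: (2 3 4 5 7)
  after f': (1 5 3 4 7)
  after r: (2 4 7 3 5)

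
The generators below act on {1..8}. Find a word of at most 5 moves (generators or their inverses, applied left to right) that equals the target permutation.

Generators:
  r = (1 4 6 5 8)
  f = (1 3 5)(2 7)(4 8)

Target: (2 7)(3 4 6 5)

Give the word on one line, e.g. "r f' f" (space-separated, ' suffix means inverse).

  after f: (1 3 5)(2 7)(4 8)
  after r': (1 3 6 4 5 8)(2 7)
  after r': (1 3 4 6)(2 7)
  after f: (1 5)(3 8 4 6)
  after f: (2 7)(3 4 6 5)

f r' r' f f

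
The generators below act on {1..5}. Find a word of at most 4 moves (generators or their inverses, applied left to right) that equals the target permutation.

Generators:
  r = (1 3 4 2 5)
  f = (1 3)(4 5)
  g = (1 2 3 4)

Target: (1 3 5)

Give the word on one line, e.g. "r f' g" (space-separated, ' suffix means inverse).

g f g

  after g: (1 2 3 4)
  after f: (1 2)(3 5 4)
  after g: (1 3 5)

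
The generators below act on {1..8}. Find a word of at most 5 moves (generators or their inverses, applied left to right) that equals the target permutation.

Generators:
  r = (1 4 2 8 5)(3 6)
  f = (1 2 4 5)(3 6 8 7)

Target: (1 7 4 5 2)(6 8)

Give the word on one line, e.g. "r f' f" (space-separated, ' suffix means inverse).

  after f': (1 5 4 2)(3 7 8 6)
  after r': (1 8 3 7 2 5)
  after f: (1 7 4 5 2)(6 8)

f' r' f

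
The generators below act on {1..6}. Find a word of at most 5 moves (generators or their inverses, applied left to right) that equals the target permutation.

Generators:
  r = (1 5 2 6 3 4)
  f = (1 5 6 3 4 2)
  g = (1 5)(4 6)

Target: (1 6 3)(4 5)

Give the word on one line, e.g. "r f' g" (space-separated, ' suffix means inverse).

r' f' g' r g'

  after r': (1 4 3 6 2 5)
  after f': (1 3 5 2)(4 6)
  after g': (1 3)(2 5)
  after r: (1 4)(3 5 6)
  after g': (1 6 3)(4 5)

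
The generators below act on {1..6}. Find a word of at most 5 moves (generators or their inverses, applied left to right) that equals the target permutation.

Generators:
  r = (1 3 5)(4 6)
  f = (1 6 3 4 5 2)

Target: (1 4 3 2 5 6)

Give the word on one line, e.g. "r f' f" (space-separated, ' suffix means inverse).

  after f: (1 6 3 4 5 2)
  after r: (1 4)(2 3 6 5)
  after f': (1 3)(2 6 4)
  after f': (1 6 3 2)(4 5)
  after r': (1 4 3 2 5 6)

f r f' f' r'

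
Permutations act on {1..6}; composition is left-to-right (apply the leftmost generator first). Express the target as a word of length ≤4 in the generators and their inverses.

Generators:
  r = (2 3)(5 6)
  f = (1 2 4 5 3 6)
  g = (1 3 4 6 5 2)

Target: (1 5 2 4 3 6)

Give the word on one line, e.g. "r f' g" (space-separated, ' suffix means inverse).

  after g': (1 2 5 6 4 3)
  after g': (1 5 4)(2 6 3)
  after g': (1 6)(2 4)(3 5)
  after r': (1 5 2 4 3 6)

g' g' g' r'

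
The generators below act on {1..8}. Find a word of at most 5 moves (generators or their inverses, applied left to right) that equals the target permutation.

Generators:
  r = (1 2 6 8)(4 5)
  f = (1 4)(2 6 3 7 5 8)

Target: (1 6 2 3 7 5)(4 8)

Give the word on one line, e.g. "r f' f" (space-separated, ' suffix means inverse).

  after r': (1 8 6 2)(4 5)
  after r': (1 6)(2 8)
  after r': (1 2 6 8)(4 5)
  after f: (1 6 2 3 7 5)(4 8)

r' r' r' f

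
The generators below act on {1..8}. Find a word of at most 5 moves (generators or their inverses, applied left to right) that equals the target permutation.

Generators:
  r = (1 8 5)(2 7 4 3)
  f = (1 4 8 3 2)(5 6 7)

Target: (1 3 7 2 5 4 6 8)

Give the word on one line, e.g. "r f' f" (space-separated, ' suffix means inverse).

r' f f r r

  after r': (1 5 8)(2 3 4 7)
  after f: (1 6 7)(3 8 4 5)
  after f: (1 7 4 6 5 2)
  after r: (1 4 6)(2 8 5 7 3)
  after r: (1 3 7 2 5 4 6 8)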